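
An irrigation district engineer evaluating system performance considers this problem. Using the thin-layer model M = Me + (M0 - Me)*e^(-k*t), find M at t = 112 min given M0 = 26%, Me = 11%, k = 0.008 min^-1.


M = Me + (M0 - Me) * e^(-k*t)
  = 11 + (26 - 11) * e^(-0.008*112)
  = 11 + 15 * e^(-0.896)
  = 11 + 15 * 0.40820
  = 11 + 6.1230
  = 17.12%


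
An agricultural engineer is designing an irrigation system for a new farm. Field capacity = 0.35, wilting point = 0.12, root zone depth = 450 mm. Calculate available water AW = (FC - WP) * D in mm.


AW = (FC - WP) * D
   = (0.35 - 0.12) * 450
   = 0.23 * 450
   = 103.50 mm


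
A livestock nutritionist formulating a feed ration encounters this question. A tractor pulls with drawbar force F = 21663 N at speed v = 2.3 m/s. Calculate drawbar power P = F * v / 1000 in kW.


P = F * v / 1000
  = 21663 * 2.3 / 1000
  = 49824.90 / 1000
  = 49.82 kW


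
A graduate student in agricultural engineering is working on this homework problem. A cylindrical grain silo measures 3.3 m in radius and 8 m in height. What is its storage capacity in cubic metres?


V = pi * r^2 * h
  = pi * 3.3^2 * 8
  = pi * 10.89 * 8
  = 273.70 m^3


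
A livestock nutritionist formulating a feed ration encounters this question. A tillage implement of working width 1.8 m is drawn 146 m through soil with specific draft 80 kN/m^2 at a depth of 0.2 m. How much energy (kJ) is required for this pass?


E = k * d * w * L
  = 80 * 0.2 * 1.8 * 146
  = 4204.80 kJ


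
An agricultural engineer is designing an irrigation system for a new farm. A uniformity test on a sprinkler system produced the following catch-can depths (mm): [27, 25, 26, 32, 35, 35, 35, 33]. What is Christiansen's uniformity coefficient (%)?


xbar = 248 / 8 = 31
sum|xi - xbar| = 30
CU = 100 * (1 - 30 / (8 * 31))
   = 100 * (1 - 0.1210)
   = 87.90%


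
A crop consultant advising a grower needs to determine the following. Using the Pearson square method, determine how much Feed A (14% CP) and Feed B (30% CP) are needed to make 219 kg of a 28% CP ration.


parts_A = CP_b - target = 30 - 28 = 2
parts_B = target - CP_a = 28 - 14 = 14
total_parts = 2 + 14 = 16
Feed A = 219 * 2 / 16 = 27.38 kg
Feed B = 219 * 14 / 16 = 191.63 kg

27.38 kg


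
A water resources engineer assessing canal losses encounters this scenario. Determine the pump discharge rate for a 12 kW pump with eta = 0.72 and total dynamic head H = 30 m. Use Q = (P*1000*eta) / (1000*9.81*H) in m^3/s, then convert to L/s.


Q = (P * 1000 * eta) / (rho * g * H)
  = (12 * 1000 * 0.72) / (1000 * 9.81 * 30)
  = 8640 / 294300
  = 0.02936 m^3/s = 29.36 L/s


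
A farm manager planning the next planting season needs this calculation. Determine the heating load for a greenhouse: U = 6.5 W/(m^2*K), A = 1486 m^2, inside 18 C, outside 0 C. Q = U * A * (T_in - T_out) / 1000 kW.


dT = 18 - (0) = 18 K
Q = U * A * dT
  = 6.5 * 1486 * 18
  = 173862 W = 173.86 kW


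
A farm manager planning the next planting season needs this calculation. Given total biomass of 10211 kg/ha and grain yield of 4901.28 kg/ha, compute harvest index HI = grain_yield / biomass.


HI = grain_yield / biomass
   = 4901.28 / 10211
   = 0.48


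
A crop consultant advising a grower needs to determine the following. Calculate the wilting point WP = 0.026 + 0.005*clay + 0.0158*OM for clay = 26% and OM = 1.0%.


WP = 0.026 + 0.005*26 + 0.0158*1.0
   = 0.026 + 0.1300 + 0.0158
   = 0.1718


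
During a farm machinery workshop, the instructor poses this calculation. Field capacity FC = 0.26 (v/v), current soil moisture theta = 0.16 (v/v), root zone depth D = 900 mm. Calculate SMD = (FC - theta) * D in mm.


SMD = (FC - theta) * D
    = (0.26 - 0.16) * 900
    = 0.100 * 900
    = 90 mm


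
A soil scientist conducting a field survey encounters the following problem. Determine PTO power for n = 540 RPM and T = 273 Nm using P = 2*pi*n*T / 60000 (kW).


P = 2*pi*n*T / 60000
  = 2*pi * 540 * 273 / 60000
  = 926267.18 / 60000
  = 15.44 kW


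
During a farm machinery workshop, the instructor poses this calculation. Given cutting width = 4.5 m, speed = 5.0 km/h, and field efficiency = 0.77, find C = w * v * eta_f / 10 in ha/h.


C = w * v * eta_f / 10
  = 4.5 * 5.0 * 0.77 / 10
  = 17.33 / 10
  = 1.73 ha/h


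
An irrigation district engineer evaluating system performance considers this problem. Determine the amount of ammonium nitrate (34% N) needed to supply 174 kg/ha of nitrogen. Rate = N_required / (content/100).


Rate = N_required / (N_content / 100)
     = 174 / (34 / 100)
     = 174 / 0.34
     = 511.76 kg/ha


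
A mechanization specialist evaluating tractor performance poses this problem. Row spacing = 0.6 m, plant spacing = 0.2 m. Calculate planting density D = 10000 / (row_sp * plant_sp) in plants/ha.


D = 10000 / (row_sp * plant_sp)
  = 10000 / (0.6 * 0.2)
  = 10000 / 0.1200
  = 83333.33 plants/ha


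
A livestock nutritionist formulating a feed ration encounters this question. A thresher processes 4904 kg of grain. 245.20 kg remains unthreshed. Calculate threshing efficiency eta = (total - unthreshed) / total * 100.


eta = (total - unthreshed) / total * 100
    = (4904 - 245.20) / 4904 * 100
    = 4658.80 / 4904 * 100
    = 95%


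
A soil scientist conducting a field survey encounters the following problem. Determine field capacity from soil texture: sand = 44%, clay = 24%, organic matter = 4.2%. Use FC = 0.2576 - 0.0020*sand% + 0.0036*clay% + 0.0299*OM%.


FC = 0.2576 - 0.0020*44 + 0.0036*24 + 0.0299*4.2
   = 0.2576 - 0.0880 + 0.0864 + 0.1256
   = 0.3816


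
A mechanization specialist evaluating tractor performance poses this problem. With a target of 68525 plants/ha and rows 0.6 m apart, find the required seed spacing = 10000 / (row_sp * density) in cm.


spacing = 10000 / (row_sp * density)
        = 10000 / (0.6 * 68525)
        = 10000 / 41115
        = 0.24322 m = 24.32 cm


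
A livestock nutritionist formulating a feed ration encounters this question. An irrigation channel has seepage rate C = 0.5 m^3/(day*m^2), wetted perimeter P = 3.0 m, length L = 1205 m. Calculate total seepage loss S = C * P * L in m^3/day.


S = C * P * L
  = 0.5 * 3.0 * 1205
  = 1807.50 m^3/day


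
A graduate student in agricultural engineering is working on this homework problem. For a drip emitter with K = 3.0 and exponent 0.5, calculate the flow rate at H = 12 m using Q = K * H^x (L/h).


Q = K * H^x
  = 3.0 * 12^0.5
  = 3.0 * 3.4641
  = 10.39 L/h


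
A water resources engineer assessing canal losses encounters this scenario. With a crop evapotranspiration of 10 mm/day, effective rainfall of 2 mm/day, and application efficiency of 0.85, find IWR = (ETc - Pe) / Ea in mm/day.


IWR = (ETc - Pe) / Ea
    = (10 - 2) / 0.85
    = 8 / 0.85
    = 9.41 mm/day


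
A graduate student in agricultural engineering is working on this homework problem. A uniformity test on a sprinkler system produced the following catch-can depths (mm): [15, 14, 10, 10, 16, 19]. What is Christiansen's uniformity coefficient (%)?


xbar = 84 / 6 = 14
sum|xi - xbar| = 16
CU = 100 * (1 - 16 / (6 * 14))
   = 100 * (1 - 0.1905)
   = 80.95%


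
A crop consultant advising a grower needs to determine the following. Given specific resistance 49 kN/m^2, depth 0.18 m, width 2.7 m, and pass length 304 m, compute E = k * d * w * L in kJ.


E = k * d * w * L
  = 49 * 0.18 * 2.7 * 304
  = 7239.46 kJ


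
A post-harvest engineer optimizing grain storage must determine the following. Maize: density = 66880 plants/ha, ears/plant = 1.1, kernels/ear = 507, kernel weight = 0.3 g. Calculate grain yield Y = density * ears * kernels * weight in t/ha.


Y = density * ears * kernels * kw
  = 66880 * 1.1 * 507 * 0.3 g/ha
  = 11189692.80 g/ha
  = 11189.69 kg/ha = 11.19 t/ha


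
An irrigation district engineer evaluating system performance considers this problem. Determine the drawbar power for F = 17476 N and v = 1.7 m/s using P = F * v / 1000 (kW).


P = F * v / 1000
  = 17476 * 1.7 / 1000
  = 29709.20 / 1000
  = 29.71 kW


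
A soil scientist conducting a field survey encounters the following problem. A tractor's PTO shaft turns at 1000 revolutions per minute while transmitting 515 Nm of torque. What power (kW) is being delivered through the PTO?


P = 2*pi*n*T / 60000
  = 2*pi * 1000 * 515 / 60000
  = 3235840.43 / 60000
  = 53.93 kW


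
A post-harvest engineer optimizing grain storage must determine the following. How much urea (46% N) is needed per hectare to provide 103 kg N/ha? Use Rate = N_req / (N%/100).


Rate = N_required / (N_content / 100)
     = 103 / (46 / 100)
     = 103 / 0.46
     = 223.91 kg/ha


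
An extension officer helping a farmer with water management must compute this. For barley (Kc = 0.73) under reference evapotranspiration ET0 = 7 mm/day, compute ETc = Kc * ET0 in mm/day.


ETc = Kc * ET0
    = 0.73 * 7
    = 5.11 mm/day


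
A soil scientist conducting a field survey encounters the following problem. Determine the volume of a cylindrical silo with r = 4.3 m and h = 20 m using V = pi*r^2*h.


V = pi * r^2 * h
  = pi * 4.3^2 * 20
  = pi * 18.49 * 20
  = 1161.76 m^3


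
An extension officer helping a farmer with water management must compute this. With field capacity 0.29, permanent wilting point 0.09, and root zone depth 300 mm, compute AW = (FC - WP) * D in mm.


AW = (FC - WP) * D
   = (0.29 - 0.09) * 300
   = 0.20 * 300
   = 60 mm


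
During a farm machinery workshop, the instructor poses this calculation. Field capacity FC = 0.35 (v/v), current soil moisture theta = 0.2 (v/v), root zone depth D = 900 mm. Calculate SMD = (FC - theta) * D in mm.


SMD = (FC - theta) * D
    = (0.35 - 0.2) * 900
    = 0.150 * 900
    = 135 mm


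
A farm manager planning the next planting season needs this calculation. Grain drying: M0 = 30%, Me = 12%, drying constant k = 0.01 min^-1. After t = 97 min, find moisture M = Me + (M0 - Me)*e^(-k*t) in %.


M = Me + (M0 - Me) * e^(-k*t)
  = 12 + (30 - 12) * e^(-0.01*97)
  = 12 + 18 * e^(-0.970)
  = 12 + 18 * 0.37908
  = 12 + 6.8235
  = 18.82%


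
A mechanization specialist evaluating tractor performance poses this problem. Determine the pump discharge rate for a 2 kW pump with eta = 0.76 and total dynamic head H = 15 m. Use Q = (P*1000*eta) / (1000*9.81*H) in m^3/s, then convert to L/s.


Q = (P * 1000 * eta) / (rho * g * H)
  = (2 * 1000 * 0.76) / (1000 * 9.81 * 15)
  = 1520 / 147150
  = 0.01033 m^3/s = 10.33 L/s


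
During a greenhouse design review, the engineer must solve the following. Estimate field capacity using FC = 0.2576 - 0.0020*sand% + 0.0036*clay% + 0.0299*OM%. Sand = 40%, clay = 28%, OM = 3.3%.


FC = 0.2576 - 0.0020*40 + 0.0036*28 + 0.0299*3.3
   = 0.2576 - 0.0800 + 0.1008 + 0.0987
   = 0.3771


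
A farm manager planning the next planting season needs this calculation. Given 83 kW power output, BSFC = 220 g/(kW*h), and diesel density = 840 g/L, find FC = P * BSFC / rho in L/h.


FC = P * BSFC / rho_fuel
   = 83 * 220 / 840
   = 18260 / 840
   = 21.74 L/h


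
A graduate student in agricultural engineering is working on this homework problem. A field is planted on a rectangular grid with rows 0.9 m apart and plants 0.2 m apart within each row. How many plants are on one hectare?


D = 10000 / (row_sp * plant_sp)
  = 10000 / (0.9 * 0.2)
  = 10000 / 0.1800
  = 55555.56 plants/ha


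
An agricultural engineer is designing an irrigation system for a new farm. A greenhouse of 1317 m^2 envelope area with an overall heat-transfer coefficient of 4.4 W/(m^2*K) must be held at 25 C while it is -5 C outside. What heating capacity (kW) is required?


dT = 25 - (-5) = 30 K
Q = U * A * dT
  = 4.4 * 1317 * 30
  = 173844 W = 173.84 kW


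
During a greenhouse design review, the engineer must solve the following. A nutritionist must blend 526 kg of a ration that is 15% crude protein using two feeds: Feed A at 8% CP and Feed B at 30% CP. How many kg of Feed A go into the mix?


parts_A = CP_b - target = 30 - 15 = 15
parts_B = target - CP_a = 15 - 8 = 7
total_parts = 15 + 7 = 22
Feed A = 526 * 15 / 22 = 358.64 kg
Feed B = 526 * 7 / 22 = 167.36 kg

358.64 kg


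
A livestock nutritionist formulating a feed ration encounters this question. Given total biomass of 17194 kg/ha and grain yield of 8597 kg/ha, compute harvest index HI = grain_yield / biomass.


HI = grain_yield / biomass
   = 8597 / 17194
   = 0.50


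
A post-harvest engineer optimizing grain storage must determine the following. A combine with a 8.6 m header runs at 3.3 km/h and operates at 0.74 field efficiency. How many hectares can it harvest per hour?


C = w * v * eta_f / 10
  = 8.6 * 3.3 * 0.74 / 10
  = 21.00 / 10
  = 2.10 ha/h


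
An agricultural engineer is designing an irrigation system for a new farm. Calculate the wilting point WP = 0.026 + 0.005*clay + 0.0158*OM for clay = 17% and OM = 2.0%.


WP = 0.026 + 0.005*17 + 0.0158*2.0
   = 0.026 + 0.0850 + 0.0316
   = 0.1426


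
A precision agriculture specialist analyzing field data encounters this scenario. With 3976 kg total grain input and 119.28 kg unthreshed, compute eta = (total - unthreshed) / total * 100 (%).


eta = (total - unthreshed) / total * 100
    = (3976 - 119.28) / 3976 * 100
    = 3856.72 / 3976 * 100
    = 97%


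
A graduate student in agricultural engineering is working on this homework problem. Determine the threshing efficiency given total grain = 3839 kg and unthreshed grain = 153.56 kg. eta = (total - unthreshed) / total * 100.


eta = (total - unthreshed) / total * 100
    = (3839 - 153.56) / 3839 * 100
    = 3685.44 / 3839 * 100
    = 96%


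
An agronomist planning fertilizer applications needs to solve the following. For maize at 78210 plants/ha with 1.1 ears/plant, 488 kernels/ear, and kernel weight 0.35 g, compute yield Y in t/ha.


Y = density * ears * kernels * kw
  = 78210 * 1.1 * 488 * 0.35 g/ha
  = 14694094.80 g/ha
  = 14694.09 kg/ha = 14.69 t/ha


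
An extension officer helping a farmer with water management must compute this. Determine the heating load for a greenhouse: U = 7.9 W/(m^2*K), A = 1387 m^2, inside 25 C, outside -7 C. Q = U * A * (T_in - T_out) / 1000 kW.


dT = 25 - (-7) = 32 K
Q = U * A * dT
  = 7.9 * 1387 * 32
  = 350633.60 W = 350.63 kW


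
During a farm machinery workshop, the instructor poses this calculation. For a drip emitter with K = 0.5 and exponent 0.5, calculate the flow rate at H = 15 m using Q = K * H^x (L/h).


Q = K * H^x
  = 0.5 * 15^0.5
  = 0.5 * 3.8730
  = 1.94 L/h


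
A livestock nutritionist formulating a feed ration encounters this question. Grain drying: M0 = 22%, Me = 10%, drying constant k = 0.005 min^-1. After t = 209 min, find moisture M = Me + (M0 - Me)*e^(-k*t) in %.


M = Me + (M0 - Me) * e^(-k*t)
  = 10 + (22 - 10) * e^(-0.005*209)
  = 10 + 12 * e^(-1.045)
  = 10 + 12 * 0.35169
  = 10 + 4.2203
  = 14.22%


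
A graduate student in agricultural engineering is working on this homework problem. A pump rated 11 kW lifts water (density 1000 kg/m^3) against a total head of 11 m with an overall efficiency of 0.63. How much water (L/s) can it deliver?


Q = (P * 1000 * eta) / (rho * g * H)
  = (11 * 1000 * 0.63) / (1000 * 9.81 * 11)
  = 6930 / 107910
  = 0.06422 m^3/s = 64.22 L/s


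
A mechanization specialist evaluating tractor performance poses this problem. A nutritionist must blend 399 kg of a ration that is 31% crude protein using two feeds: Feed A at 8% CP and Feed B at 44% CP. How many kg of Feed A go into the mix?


parts_A = CP_b - target = 44 - 31 = 13
parts_B = target - CP_a = 31 - 8 = 23
total_parts = 13 + 23 = 36
Feed A = 399 * 13 / 36 = 144.08 kg
Feed B = 399 * 23 / 36 = 254.92 kg

144.08 kg


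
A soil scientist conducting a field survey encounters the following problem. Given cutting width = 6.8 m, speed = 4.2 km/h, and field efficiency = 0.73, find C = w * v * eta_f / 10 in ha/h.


C = w * v * eta_f / 10
  = 6.8 * 4.2 * 0.73 / 10
  = 20.85 / 10
  = 2.08 ha/h


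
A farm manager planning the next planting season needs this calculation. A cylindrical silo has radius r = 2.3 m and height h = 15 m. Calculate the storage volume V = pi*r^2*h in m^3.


V = pi * r^2 * h
  = pi * 2.3^2 * 15
  = pi * 5.29 * 15
  = 249.29 m^3


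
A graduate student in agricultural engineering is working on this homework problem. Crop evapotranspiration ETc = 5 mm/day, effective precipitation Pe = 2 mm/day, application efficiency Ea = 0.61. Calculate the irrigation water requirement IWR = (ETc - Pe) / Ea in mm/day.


IWR = (ETc - Pe) / Ea
    = (5 - 2) / 0.61
    = 3 / 0.61
    = 4.92 mm/day


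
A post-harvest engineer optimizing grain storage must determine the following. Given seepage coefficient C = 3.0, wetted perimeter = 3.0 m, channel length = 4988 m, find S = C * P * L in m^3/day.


S = C * P * L
  = 3.0 * 3.0 * 4988
  = 44892 m^3/day


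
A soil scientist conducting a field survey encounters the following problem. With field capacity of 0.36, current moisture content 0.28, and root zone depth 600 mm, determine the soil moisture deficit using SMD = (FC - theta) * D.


SMD = (FC - theta) * D
    = (0.36 - 0.28) * 600
    = 0.080 * 600
    = 48 mm


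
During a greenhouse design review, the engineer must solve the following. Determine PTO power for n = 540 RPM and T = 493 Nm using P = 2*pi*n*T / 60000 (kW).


P = 2*pi*n*T / 60000
  = 2*pi * 540 * 493 / 60000
  = 1672709.59 / 60000
  = 27.88 kW


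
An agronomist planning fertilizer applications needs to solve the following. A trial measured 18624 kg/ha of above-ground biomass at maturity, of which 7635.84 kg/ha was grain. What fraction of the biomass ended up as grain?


HI = grain_yield / biomass
   = 7635.84 / 18624
   = 0.41


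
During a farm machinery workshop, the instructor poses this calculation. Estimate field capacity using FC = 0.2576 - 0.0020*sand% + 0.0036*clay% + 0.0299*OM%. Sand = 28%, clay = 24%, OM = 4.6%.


FC = 0.2576 - 0.0020*28 + 0.0036*24 + 0.0299*4.6
   = 0.2576 - 0.0560 + 0.0864 + 0.1375
   = 0.4255


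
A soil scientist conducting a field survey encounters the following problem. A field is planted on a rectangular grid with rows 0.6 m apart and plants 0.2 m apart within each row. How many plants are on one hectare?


D = 10000 / (row_sp * plant_sp)
  = 10000 / (0.6 * 0.2)
  = 10000 / 0.1200
  = 83333.33 plants/ha


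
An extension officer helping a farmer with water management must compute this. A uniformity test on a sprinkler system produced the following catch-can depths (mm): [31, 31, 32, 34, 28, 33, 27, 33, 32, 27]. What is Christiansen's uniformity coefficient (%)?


xbar = 308 / 10 = 30.800
sum|xi - xbar| = 20.800
CU = 100 * (1 - 20.800 / (10 * 30.800))
   = 100 * (1 - 0.0675)
   = 93.25%


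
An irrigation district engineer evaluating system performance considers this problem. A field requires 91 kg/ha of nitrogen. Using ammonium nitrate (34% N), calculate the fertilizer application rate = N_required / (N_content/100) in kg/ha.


Rate = N_required / (N_content / 100)
     = 91 / (34 / 100)
     = 91 / 0.34
     = 267.65 kg/ha


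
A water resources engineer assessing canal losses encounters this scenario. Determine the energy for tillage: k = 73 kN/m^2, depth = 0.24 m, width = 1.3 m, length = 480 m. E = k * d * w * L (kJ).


E = k * d * w * L
  = 73 * 0.24 * 1.3 * 480
  = 10932.48 kJ


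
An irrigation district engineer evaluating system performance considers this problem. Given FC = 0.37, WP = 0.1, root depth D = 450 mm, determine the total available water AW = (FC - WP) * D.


AW = (FC - WP) * D
   = (0.37 - 0.1) * 450
   = 0.27 * 450
   = 121.50 mm


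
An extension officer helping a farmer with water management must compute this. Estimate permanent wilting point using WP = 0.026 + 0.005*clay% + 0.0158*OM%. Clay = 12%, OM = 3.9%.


WP = 0.026 + 0.005*12 + 0.0158*3.9
   = 0.026 + 0.0600 + 0.0616
   = 0.1476


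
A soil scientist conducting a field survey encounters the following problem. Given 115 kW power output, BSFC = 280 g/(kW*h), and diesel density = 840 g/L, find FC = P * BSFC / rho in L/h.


FC = P * BSFC / rho_fuel
   = 115 * 280 / 840
   = 32200 / 840
   = 38.33 L/h


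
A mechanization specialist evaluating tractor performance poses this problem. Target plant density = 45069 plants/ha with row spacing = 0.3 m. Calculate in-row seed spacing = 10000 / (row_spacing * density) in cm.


spacing = 10000 / (row_sp * density)
        = 10000 / (0.3 * 45069)
        = 10000 / 13520.70
        = 0.73961 m = 73.96 cm


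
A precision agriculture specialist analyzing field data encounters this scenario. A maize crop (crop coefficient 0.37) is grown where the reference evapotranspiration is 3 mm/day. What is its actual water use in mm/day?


ETc = Kc * ET0
    = 0.37 * 3
    = 1.11 mm/day


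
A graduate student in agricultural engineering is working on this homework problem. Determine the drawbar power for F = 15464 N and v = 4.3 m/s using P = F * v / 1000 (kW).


P = F * v / 1000
  = 15464 * 4.3 / 1000
  = 66495.20 / 1000
  = 66.50 kW


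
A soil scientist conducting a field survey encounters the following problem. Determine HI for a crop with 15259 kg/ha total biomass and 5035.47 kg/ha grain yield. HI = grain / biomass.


HI = grain_yield / biomass
   = 5035.47 / 15259
   = 0.33


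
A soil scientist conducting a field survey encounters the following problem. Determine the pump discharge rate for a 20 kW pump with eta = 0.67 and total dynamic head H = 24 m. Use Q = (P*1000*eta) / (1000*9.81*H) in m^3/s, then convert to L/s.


Q = (P * 1000 * eta) / (rho * g * H)
  = (20 * 1000 * 0.67) / (1000 * 9.81 * 24)
  = 13400 / 235440
  = 0.05691 m^3/s = 56.91 L/s


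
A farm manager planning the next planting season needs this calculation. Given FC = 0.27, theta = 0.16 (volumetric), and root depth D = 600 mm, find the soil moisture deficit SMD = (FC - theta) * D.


SMD = (FC - theta) * D
    = (0.27 - 0.16) * 600
    = 0.110 * 600
    = 66 mm


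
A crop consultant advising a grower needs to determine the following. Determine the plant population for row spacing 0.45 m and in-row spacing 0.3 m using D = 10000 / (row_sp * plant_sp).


D = 10000 / (row_sp * plant_sp)
  = 10000 / (0.45 * 0.3)
  = 10000 / 0.1350
  = 74074.07 plants/ha


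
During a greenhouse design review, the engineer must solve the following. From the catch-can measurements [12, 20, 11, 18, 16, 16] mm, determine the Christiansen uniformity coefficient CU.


xbar = 93 / 6 = 15.500
sum|xi - xbar| = 16
CU = 100 * (1 - 16 / (6 * 15.500))
   = 100 * (1 - 0.1720)
   = 82.80%


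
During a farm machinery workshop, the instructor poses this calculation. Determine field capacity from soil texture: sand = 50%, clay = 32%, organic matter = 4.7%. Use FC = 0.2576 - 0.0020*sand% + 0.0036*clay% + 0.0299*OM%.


FC = 0.2576 - 0.0020*50 + 0.0036*32 + 0.0299*4.7
   = 0.2576 - 0.1000 + 0.1152 + 0.1405
   = 0.4133


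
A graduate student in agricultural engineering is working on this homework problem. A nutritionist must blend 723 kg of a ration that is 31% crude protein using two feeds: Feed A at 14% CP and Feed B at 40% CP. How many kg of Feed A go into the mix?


parts_A = CP_b - target = 40 - 31 = 9
parts_B = target - CP_a = 31 - 14 = 17
total_parts = 9 + 17 = 26
Feed A = 723 * 9 / 26 = 250.27 kg
Feed B = 723 * 17 / 26 = 472.73 kg

250.27 kg


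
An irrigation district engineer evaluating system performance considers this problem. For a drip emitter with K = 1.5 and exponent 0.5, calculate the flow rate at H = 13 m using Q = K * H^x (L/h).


Q = K * H^x
  = 1.5 * 13^0.5
  = 1.5 * 3.6056
  = 5.41 L/h


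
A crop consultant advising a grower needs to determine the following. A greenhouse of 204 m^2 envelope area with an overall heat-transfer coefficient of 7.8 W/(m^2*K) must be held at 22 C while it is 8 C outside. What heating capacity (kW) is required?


dT = 22 - (8) = 14 K
Q = U * A * dT
  = 7.8 * 204 * 14
  = 22276.80 W = 22.28 kW


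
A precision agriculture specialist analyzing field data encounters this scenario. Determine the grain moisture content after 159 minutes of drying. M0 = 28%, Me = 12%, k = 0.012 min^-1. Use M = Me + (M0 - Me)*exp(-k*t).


M = Me + (M0 - Me) * e^(-k*t)
  = 12 + (28 - 12) * e^(-0.012*159)
  = 12 + 16 * e^(-1.908)
  = 12 + 16 * 0.14838
  = 12 + 2.3740
  = 14.37%


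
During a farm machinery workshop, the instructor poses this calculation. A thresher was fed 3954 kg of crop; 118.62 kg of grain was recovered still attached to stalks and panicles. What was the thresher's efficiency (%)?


eta = (total - unthreshed) / total * 100
    = (3954 - 118.62) / 3954 * 100
    = 3835.38 / 3954 * 100
    = 97%


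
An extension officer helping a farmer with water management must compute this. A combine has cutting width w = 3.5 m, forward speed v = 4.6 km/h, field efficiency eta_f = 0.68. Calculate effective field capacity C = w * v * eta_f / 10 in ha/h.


C = w * v * eta_f / 10
  = 3.5 * 4.6 * 0.68 / 10
  = 10.95 / 10
  = 1.09 ha/h


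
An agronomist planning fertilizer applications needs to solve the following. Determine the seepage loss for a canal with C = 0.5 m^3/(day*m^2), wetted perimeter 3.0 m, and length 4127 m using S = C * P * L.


S = C * P * L
  = 0.5 * 3.0 * 4127
  = 6190.50 m^3/day


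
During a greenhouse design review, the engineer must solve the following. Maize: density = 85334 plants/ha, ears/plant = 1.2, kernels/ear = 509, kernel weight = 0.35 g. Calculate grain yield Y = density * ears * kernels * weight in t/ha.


Y = density * ears * kernels * kw
  = 85334 * 1.2 * 509 * 0.35 g/ha
  = 18242702.52 g/ha
  = 18242.70 kg/ha = 18.24 t/ha


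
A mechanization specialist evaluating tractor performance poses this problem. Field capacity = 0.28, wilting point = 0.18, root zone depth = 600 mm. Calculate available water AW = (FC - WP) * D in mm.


AW = (FC - WP) * D
   = (0.28 - 0.18) * 600
   = 0.10 * 600
   = 60 mm


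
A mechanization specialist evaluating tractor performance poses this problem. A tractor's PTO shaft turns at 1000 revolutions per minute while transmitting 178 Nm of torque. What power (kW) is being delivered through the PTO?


P = 2*pi*n*T / 60000
  = 2*pi * 1000 * 178 / 60000
  = 1118406.98 / 60000
  = 18.64 kW


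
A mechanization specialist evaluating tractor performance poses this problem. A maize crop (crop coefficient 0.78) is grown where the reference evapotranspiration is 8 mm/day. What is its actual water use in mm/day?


ETc = Kc * ET0
    = 0.78 * 8
    = 6.24 mm/day


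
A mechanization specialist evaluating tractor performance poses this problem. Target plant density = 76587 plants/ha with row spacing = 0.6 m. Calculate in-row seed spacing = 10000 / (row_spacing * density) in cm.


spacing = 10000 / (row_sp * density)
        = 10000 / (0.6 * 76587)
        = 10000 / 45952.20
        = 0.21762 m = 21.76 cm


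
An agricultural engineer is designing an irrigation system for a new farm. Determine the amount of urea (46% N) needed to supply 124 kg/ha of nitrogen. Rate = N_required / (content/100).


Rate = N_required / (N_content / 100)
     = 124 / (46 / 100)
     = 124 / 0.46
     = 269.57 kg/ha


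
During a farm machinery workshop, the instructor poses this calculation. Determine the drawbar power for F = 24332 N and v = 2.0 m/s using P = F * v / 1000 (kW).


P = F * v / 1000
  = 24332 * 2.0 / 1000
  = 48664 / 1000
  = 48.66 kW


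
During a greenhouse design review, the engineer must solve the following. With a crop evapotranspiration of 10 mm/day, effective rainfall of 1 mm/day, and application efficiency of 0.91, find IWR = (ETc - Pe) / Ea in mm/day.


IWR = (ETc - Pe) / Ea
    = (10 - 1) / 0.91
    = 9 / 0.91
    = 9.89 mm/day


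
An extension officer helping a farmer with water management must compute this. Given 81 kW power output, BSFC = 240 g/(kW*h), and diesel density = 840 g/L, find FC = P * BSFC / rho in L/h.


FC = P * BSFC / rho_fuel
   = 81 * 240 / 840
   = 19440 / 840
   = 23.14 L/h


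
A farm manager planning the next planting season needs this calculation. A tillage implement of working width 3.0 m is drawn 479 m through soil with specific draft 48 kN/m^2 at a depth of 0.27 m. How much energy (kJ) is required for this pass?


E = k * d * w * L
  = 48 * 0.27 * 3.0 * 479
  = 18623.52 kJ


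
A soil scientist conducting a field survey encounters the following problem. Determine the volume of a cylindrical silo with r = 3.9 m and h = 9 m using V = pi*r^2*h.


V = pi * r^2 * h
  = pi * 3.9^2 * 9
  = pi * 15.21 * 9
  = 430.05 m^3


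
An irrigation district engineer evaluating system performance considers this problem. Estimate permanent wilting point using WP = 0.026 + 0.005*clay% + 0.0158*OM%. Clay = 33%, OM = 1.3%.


WP = 0.026 + 0.005*33 + 0.0158*1.3
   = 0.026 + 0.1650 + 0.0205
   = 0.2115


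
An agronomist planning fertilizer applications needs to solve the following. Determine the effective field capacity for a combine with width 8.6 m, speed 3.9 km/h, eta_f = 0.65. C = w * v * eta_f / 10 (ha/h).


C = w * v * eta_f / 10
  = 8.6 * 3.9 * 0.65 / 10
  = 21.80 / 10
  = 2.18 ha/h


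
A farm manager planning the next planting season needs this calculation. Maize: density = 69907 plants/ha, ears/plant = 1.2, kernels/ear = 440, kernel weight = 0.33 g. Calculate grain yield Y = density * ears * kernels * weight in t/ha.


Y = density * ears * kernels * kw
  = 69907 * 1.2 * 440 * 0.33 g/ha
  = 12180595.68 g/ha
  = 12180.60 kg/ha = 12.18 t/ha


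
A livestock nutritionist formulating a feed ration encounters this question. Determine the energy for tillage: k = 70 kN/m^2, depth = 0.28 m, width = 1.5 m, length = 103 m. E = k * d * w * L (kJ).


E = k * d * w * L
  = 70 * 0.28 * 1.5 * 103
  = 3028.20 kJ


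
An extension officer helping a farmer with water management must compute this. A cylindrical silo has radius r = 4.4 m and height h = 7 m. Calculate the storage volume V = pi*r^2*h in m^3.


V = pi * r^2 * h
  = pi * 4.4^2 * 7
  = pi * 19.36 * 7
  = 425.75 m^3


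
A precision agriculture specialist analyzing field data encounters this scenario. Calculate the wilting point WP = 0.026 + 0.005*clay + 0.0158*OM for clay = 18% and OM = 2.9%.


WP = 0.026 + 0.005*18 + 0.0158*2.9
   = 0.026 + 0.0900 + 0.0458
   = 0.1618


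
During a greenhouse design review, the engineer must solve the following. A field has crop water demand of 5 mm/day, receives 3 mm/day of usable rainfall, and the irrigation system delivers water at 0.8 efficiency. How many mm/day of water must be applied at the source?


IWR = (ETc - Pe) / Ea
    = (5 - 3) / 0.8
    = 2 / 0.8
    = 2.50 mm/day


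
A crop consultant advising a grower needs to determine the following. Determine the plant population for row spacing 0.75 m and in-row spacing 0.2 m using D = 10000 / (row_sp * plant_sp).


D = 10000 / (row_sp * plant_sp)
  = 10000 / (0.75 * 0.2)
  = 10000 / 0.1500
  = 66666.67 plants/ha


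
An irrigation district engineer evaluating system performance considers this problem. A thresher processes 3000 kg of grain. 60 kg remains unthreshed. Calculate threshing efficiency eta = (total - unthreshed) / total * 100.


eta = (total - unthreshed) / total * 100
    = (3000 - 60) / 3000 * 100
    = 2940 / 3000 * 100
    = 98%


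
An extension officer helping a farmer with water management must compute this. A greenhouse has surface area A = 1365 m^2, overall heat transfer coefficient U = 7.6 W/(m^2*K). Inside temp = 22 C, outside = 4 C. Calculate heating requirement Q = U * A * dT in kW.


dT = 22 - (4) = 18 K
Q = U * A * dT
  = 7.6 * 1365 * 18
  = 186732 W = 186.73 kW


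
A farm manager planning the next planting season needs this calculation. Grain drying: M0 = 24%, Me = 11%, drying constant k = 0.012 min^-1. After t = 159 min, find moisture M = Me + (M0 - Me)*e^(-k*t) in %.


M = Me + (M0 - Me) * e^(-k*t)
  = 11 + (24 - 11) * e^(-0.012*159)
  = 11 + 13 * e^(-1.908)
  = 11 + 13 * 0.14838
  = 11 + 1.9289
  = 12.93%


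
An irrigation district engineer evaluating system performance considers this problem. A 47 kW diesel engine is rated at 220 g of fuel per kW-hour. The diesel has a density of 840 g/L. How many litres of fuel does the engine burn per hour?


FC = P * BSFC / rho_fuel
   = 47 * 220 / 840
   = 10340 / 840
   = 12.31 L/h


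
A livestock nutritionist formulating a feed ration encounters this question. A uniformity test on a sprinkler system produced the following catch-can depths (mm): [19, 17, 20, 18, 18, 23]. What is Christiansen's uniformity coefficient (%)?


xbar = 115 / 6 = 19.167
sum|xi - xbar| = 9.333
CU = 100 * (1 - 9.333 / (6 * 19.167))
   = 100 * (1 - 0.0812)
   = 91.88%


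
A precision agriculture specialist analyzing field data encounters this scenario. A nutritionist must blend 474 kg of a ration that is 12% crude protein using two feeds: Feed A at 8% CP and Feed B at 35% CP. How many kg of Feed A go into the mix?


parts_A = CP_b - target = 35 - 12 = 23
parts_B = target - CP_a = 12 - 8 = 4
total_parts = 23 + 4 = 27
Feed A = 474 * 23 / 27 = 403.78 kg
Feed B = 474 * 4 / 27 = 70.22 kg

403.78 kg


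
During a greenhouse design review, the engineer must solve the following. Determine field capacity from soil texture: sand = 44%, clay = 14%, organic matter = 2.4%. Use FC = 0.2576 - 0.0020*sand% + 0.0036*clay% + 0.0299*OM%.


FC = 0.2576 - 0.0020*44 + 0.0036*14 + 0.0299*2.4
   = 0.2576 - 0.0880 + 0.0504 + 0.0718
   = 0.2918


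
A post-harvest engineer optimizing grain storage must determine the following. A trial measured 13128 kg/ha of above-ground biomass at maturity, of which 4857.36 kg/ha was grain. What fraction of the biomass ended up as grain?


HI = grain_yield / biomass
   = 4857.36 / 13128
   = 0.37


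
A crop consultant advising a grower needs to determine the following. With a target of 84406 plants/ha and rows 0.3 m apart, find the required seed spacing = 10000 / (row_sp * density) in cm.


spacing = 10000 / (row_sp * density)
        = 10000 / (0.3 * 84406)
        = 10000 / 25321.80
        = 0.39492 m = 39.49 cm


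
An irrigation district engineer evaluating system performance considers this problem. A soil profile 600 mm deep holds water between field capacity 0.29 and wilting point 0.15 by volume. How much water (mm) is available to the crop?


AW = (FC - WP) * D
   = (0.29 - 0.15) * 600
   = 0.14 * 600
   = 84 mm


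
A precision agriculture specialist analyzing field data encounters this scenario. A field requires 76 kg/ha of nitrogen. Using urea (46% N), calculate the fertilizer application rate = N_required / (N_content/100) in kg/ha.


Rate = N_required / (N_content / 100)
     = 76 / (46 / 100)
     = 76 / 0.46
     = 165.22 kg/ha


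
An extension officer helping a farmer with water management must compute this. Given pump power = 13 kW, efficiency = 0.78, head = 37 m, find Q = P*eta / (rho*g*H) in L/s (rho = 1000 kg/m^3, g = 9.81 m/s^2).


Q = (P * 1000 * eta) / (rho * g * H)
  = (13 * 1000 * 0.78) / (1000 * 9.81 * 37)
  = 10140 / 362970
  = 0.02794 m^3/s = 27.94 L/s


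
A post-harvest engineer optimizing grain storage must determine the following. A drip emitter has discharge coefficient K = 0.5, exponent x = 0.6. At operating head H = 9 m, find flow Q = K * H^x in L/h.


Q = K * H^x
  = 0.5 * 9^0.6
  = 0.5 * 3.7372
  = 1.87 L/h


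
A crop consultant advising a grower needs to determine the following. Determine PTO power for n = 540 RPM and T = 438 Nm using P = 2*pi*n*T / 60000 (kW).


P = 2*pi*n*T / 60000
  = 2*pi * 540 * 438 / 60000
  = 1486098.99 / 60000
  = 24.77 kW


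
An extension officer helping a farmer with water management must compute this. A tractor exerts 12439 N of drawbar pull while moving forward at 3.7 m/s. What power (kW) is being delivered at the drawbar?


P = F * v / 1000
  = 12439 * 3.7 / 1000
  = 46024.30 / 1000
  = 46.02 kW


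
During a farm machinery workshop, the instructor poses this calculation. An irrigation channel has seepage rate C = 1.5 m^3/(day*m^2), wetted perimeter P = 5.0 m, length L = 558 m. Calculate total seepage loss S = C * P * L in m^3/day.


S = C * P * L
  = 1.5 * 5.0 * 558
  = 4185 m^3/day


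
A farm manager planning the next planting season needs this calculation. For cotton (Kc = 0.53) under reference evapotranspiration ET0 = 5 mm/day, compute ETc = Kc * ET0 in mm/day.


ETc = Kc * ET0
    = 0.53 * 5
    = 2.65 mm/day


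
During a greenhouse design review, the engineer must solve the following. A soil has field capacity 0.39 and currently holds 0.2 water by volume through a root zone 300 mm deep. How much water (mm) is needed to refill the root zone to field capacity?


SMD = (FC - theta) * D
    = (0.39 - 0.2) * 300
    = 0.190 * 300
    = 57 mm


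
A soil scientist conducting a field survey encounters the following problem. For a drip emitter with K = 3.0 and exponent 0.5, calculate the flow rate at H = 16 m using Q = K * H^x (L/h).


Q = K * H^x
  = 3.0 * 16^0.5
  = 3.0 * 4
  = 12 L/h


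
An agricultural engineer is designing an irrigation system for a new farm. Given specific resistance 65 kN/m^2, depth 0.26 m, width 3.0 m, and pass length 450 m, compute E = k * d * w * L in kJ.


E = k * d * w * L
  = 65 * 0.26 * 3.0 * 450
  = 22815 kJ


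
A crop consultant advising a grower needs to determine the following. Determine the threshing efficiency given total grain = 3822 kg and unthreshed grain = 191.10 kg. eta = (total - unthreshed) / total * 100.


eta = (total - unthreshed) / total * 100
    = (3822 - 191.10) / 3822 * 100
    = 3630.90 / 3822 * 100
    = 95%


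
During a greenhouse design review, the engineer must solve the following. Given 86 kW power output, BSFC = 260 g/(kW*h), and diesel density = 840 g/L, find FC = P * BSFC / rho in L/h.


FC = P * BSFC / rho_fuel
   = 86 * 260 / 840
   = 22360 / 840
   = 26.62 L/h


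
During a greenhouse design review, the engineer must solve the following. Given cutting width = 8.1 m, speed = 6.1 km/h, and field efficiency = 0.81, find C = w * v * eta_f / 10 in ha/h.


C = w * v * eta_f / 10
  = 8.1 * 6.1 * 0.81 / 10
  = 40.02 / 10
  = 4.00 ha/h


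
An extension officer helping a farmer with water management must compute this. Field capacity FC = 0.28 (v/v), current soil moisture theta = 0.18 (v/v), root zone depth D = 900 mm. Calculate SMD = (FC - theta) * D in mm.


SMD = (FC - theta) * D
    = (0.28 - 0.18) * 900
    = 0.100 * 900
    = 90 mm


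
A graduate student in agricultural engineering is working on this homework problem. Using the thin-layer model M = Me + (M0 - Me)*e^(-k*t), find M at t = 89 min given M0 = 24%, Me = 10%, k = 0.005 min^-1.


M = Me + (M0 - Me) * e^(-k*t)
  = 10 + (24 - 10) * e^(-0.005*89)
  = 10 + 14 * e^(-0.445)
  = 10 + 14 * 0.64082
  = 10 + 8.9715
  = 18.97%


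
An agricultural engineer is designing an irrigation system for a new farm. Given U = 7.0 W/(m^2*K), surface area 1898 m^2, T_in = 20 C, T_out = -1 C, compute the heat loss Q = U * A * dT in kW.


dT = 20 - (-1) = 21 K
Q = U * A * dT
  = 7.0 * 1898 * 21
  = 279006 W = 279.01 kW


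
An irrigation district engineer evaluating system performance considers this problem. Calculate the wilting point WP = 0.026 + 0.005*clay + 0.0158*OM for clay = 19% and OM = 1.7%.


WP = 0.026 + 0.005*19 + 0.0158*1.7
   = 0.026 + 0.0950 + 0.0269
   = 0.1479


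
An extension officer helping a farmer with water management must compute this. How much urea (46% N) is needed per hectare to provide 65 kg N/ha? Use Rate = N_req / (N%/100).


Rate = N_required / (N_content / 100)
     = 65 / (46 / 100)
     = 65 / 0.46
     = 141.30 kg/ha
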